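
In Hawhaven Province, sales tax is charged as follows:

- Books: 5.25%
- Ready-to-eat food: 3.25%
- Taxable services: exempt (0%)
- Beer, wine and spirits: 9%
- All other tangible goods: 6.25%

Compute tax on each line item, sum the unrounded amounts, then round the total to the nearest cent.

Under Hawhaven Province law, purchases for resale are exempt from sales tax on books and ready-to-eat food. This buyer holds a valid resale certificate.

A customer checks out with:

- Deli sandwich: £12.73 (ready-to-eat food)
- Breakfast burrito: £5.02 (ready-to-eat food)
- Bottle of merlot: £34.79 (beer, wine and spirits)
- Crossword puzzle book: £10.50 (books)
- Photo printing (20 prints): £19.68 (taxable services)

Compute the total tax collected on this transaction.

Deli sandwich £12.73: ready-to-eat food, buyer-exempt → 0% → £0.00
Breakfast burrito £5.02: ready-to-eat food, buyer-exempt → 0% → £0.00
Bottle of merlot £34.79: beer, wine and spirits → 9% → £3.1311
Crossword puzzle book £10.50: books, buyer-exempt → 0% → £0.00
Photo printing (20 prints) £19.68: taxable services → 0% → £0.00
Unrounded tax sum = £3.1311 → £3.13

£3.13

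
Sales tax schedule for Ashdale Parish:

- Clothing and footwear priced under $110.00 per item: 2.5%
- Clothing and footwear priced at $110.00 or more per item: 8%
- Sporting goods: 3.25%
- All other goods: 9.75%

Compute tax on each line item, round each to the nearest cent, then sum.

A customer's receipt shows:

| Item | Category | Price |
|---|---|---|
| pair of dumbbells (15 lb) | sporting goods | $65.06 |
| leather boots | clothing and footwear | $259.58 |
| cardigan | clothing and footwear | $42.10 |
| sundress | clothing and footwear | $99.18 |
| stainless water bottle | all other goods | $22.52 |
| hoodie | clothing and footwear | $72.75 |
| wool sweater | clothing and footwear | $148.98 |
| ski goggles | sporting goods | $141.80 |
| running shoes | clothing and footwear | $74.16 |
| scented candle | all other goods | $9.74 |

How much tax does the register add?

$49.76

Pair of dumbbells (15 lb) $65.06: sporting goods → 3.25% → $2.11
Leather boots $259.58: clothing and footwear, $110.00 or more → 8% → $20.77
Cardigan $42.10: clothing and footwear, under $110.00 → 2.5% → $1.05
Sundress $99.18: clothing and footwear, under $110.00 → 2.5% → $2.48
Stainless water bottle $22.52: all other goods → 9.75% → $2.20
Hoodie $72.75: clothing and footwear, under $110.00 → 2.5% → $1.82
Wool sweater $148.98: clothing and footwear, $110.00 or more → 8% → $11.92
Ski goggles $141.80: sporting goods → 3.25% → $4.61
Running shoes $74.16: clothing and footwear, under $110.00 → 2.5% → $1.85
Scented candle $9.74: all other goods → 9.75% → $0.95
Total tax = $2.11 + $20.77 + $1.05 + $2.48 + $2.20 + $1.82 + $11.92 + $4.61 + $1.85 + $0.95 = $49.76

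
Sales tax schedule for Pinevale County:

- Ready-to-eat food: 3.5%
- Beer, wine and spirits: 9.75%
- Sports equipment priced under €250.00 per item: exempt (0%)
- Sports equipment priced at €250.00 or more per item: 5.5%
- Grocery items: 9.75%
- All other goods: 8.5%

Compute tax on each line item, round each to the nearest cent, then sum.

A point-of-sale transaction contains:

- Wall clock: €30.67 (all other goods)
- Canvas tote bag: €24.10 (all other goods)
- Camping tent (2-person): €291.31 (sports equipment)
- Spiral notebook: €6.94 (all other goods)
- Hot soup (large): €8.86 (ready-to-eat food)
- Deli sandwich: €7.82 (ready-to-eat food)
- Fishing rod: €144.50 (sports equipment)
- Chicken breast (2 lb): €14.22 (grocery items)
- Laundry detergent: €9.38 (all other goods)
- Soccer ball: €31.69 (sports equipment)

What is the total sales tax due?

Wall clock €30.67: all other goods → 8.5% → €2.61
Canvas tote bag €24.10: all other goods → 8.5% → €2.05
Camping tent (2-person) €291.31: sports equipment, €250.00 or more → 5.5% → €16.02
Spiral notebook €6.94: all other goods → 8.5% → €0.59
Hot soup (large) €8.86: ready-to-eat food → 3.5% → €0.31
Deli sandwich €7.82: ready-to-eat food → 3.5% → €0.27
Fishing rod €144.50: sports equipment, under €250.00 → 0% → €0.00
Chicken breast (2 lb) €14.22: grocery items → 9.75% → €1.39
Laundry detergent €9.38: all other goods → 8.5% → €0.80
Soccer ball €31.69: sports equipment, under €250.00 → 0% → €0.00
Total tax = €2.61 + €2.05 + €16.02 + €0.59 + €0.31 + €0.27 + €1.39 + €0.80 = €24.04

€24.04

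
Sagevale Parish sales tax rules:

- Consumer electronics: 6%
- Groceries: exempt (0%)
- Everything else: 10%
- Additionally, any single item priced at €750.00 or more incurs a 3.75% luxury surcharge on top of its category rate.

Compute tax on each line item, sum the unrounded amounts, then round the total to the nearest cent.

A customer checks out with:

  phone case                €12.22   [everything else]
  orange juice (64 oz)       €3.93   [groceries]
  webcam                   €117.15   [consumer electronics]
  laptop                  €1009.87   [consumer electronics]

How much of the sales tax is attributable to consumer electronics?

€105.49

Webcam €117.15: consumer electronics → 6% → €7.029
Laptop €1009.87: consumer electronics → 6% + 3.75% surcharge = 9.75% → €98.462325
Tax on consumer electronics: unrounded sum = €105.491325 → €105.49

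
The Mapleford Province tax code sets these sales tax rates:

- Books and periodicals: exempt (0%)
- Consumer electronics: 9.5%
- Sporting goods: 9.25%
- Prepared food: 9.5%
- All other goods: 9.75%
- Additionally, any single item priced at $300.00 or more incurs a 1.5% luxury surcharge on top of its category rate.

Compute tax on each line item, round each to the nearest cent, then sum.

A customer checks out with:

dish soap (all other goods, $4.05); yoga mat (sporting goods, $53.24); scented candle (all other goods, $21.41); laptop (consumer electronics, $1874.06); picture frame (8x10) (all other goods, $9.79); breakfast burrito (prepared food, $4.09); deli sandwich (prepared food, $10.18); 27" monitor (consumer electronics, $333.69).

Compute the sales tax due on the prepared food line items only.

Breakfast burrito $4.09: prepared food → 9.5% → $0.39
Deli sandwich $10.18: prepared food → 9.5% → $0.97
Tax on prepared food = $0.39 + $0.97 = $1.36

$1.36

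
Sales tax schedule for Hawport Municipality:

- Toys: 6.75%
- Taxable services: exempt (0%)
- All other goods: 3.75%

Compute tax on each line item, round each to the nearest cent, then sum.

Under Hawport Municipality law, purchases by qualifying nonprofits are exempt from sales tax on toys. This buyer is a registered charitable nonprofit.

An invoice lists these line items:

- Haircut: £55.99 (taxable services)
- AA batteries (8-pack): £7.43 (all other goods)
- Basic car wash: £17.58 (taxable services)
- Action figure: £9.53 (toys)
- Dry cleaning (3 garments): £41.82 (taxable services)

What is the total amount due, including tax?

£132.63

Haircut £55.99: taxable services → 0% → £0.00
AA batteries (8-pack) £7.43: all other goods → 3.75% → £0.28
Basic car wash £17.58: taxable services → 0% → £0.00
Action figure £9.53: toys, buyer-exempt → 0% → £0.00
Dry cleaning (3 garments) £41.82: taxable services → 0% → £0.00
Subtotal = £132.35; tax = £0.28; total due = £132.63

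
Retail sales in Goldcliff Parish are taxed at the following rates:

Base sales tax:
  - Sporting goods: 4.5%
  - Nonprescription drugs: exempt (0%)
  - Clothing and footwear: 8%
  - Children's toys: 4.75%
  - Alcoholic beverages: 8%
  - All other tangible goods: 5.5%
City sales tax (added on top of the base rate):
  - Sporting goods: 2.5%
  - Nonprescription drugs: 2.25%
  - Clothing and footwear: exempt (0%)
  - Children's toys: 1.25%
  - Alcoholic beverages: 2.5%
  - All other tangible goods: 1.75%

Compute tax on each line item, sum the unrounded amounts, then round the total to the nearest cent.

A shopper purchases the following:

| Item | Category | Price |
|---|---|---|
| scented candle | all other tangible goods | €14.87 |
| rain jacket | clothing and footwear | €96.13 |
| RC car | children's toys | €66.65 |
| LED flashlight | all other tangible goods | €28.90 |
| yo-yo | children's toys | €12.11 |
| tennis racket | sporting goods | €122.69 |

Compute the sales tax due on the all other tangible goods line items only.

Scented candle €14.87: all other tangible goods → 5.5% + 1.75% city = 7.25% → €1.078075
LED flashlight €28.90: all other tangible goods → 5.5% + 1.75% city = 7.25% → €2.09525
Tax on all other tangible goods: unrounded sum = €3.173325 → €3.17

€3.17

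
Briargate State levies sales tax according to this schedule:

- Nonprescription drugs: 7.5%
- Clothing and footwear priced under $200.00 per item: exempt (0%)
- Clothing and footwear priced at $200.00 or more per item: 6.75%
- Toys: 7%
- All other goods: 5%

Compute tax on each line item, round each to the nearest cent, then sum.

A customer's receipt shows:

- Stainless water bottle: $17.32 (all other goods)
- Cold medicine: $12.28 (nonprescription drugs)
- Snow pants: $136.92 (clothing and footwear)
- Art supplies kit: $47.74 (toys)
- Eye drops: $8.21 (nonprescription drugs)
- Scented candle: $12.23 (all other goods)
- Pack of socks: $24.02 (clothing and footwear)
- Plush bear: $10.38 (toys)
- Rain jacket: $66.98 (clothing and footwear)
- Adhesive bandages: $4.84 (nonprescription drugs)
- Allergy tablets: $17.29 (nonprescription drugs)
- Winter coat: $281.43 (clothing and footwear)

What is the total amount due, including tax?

Stainless water bottle $17.32: all other goods → 5% → $0.87
Cold medicine $12.28: nonprescription drugs → 7.5% → $0.92
Snow pants $136.92: clothing and footwear, under $200.00 → 0% → $0.00
Art supplies kit $47.74: toys → 7% → $3.34
Eye drops $8.21: nonprescription drugs → 7.5% → $0.62
Scented candle $12.23: all other goods → 5% → $0.61
Pack of socks $24.02: clothing and footwear, under $200.00 → 0% → $0.00
Plush bear $10.38: toys → 7% → $0.73
Rain jacket $66.98: clothing and footwear, under $200.00 → 0% → $0.00
Adhesive bandages $4.84: nonprescription drugs → 7.5% → $0.36
Allergy tablets $17.29: nonprescription drugs → 7.5% → $1.30
Winter coat $281.43: clothing and footwear, $200.00 or more → 6.75% → $19.00
Subtotal = $639.64; tax = $27.75; total due = $667.39

$667.39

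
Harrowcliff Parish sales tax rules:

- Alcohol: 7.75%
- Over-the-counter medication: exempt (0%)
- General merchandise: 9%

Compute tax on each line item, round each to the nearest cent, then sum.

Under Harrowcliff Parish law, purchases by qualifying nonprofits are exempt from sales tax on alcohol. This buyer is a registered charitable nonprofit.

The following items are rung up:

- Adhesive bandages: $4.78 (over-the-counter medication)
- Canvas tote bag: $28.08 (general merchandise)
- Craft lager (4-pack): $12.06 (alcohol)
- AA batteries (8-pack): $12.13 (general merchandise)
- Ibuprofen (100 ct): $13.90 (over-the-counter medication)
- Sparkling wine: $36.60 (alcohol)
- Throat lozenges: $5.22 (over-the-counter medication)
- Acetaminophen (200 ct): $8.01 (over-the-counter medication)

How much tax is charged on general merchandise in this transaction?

Canvas tote bag $28.08: general merchandise → 9% → $2.53
AA batteries (8-pack) $12.13: general merchandise → 9% → $1.09
Tax on general merchandise = $2.53 + $1.09 = $3.62

$3.62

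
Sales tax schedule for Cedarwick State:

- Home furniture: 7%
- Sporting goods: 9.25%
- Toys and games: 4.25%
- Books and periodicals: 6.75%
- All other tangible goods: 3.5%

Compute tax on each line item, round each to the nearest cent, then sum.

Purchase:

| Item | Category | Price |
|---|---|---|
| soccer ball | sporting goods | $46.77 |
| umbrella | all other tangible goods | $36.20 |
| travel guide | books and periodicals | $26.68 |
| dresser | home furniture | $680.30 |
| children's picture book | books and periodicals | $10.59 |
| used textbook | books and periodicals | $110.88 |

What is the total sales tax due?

Soccer ball $46.77: sporting goods → 9.25% → $4.33
Umbrella $36.20: all other tangible goods → 3.5% → $1.27
Travel guide $26.68: books and periodicals → 6.75% → $1.80
Dresser $680.30: home furniture → 7% → $47.62
Children's picture book $10.59: books and periodicals → 6.75% → $0.71
Used textbook $110.88: books and periodicals → 6.75% → $7.48
Total tax = $4.33 + $1.27 + $1.80 + $47.62 + $0.71 + $7.48 = $63.21

$63.21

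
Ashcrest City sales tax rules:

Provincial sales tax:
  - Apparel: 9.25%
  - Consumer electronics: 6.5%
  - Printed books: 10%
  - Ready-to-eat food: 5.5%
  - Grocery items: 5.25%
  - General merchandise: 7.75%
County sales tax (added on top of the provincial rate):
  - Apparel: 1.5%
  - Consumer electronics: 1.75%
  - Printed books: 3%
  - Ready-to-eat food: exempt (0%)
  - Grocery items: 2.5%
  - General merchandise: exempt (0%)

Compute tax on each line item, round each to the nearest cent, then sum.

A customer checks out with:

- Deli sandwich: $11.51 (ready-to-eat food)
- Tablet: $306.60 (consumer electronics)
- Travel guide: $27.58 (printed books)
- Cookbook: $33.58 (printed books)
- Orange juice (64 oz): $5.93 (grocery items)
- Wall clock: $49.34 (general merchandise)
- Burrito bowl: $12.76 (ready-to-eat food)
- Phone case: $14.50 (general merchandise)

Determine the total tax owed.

Deli sandwich $11.51: ready-to-eat food → 5.5% + 0% county = 5.5% → $0.63
Tablet $306.60: consumer electronics → 6.5% + 1.75% county = 8.25% → $25.29
Travel guide $27.58: printed books → 10% + 3% county = 13% → $3.59
Cookbook $33.58: printed books → 10% + 3% county = 13% → $4.37
Orange juice (64 oz) $5.93: grocery items → 5.25% + 2.5% county = 7.75% → $0.46
Wall clock $49.34: general merchandise → 7.75% + 0% county = 7.75% → $3.82
Burrito bowl $12.76: ready-to-eat food → 5.5% + 0% county = 5.5% → $0.70
Phone case $14.50: general merchandise → 7.75% + 0% county = 7.75% → $1.12
Total tax = $0.63 + $25.29 + $3.59 + $4.37 + $0.46 + $3.82 + $0.70 + $1.12 = $39.98

$39.98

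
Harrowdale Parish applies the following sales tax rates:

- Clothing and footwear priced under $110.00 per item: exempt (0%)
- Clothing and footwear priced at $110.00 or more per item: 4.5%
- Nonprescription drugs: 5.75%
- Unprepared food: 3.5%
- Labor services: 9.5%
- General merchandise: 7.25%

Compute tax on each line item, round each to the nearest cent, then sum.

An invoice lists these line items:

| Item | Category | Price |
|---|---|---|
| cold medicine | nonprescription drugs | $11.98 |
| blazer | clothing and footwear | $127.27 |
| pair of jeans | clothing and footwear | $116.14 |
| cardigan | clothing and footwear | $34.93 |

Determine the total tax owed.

$11.65

Cold medicine $11.98: nonprescription drugs → 5.75% → $0.69
Blazer $127.27: clothing and footwear, $110.00 or more → 4.5% → $5.73
Pair of jeans $116.14: clothing and footwear, $110.00 or more → 4.5% → $5.23
Cardigan $34.93: clothing and footwear, under $110.00 → 0% → $0.00
Total tax = $0.69 + $5.73 + $5.23 = $11.65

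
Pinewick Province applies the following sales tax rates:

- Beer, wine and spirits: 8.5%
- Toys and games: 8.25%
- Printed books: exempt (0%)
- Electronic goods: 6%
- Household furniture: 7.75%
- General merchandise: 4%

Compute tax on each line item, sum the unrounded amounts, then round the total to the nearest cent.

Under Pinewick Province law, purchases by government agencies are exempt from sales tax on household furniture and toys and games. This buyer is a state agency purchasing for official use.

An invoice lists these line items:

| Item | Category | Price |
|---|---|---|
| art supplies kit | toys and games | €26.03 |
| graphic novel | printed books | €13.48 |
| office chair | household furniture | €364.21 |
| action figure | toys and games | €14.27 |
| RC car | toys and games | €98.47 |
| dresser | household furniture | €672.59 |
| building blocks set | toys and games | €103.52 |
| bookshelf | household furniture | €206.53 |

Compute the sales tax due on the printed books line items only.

Graphic novel €13.48: printed books → 0% → €0.00
Tax on printed books: unrounded sum = €0.00 → €0.00

€0.00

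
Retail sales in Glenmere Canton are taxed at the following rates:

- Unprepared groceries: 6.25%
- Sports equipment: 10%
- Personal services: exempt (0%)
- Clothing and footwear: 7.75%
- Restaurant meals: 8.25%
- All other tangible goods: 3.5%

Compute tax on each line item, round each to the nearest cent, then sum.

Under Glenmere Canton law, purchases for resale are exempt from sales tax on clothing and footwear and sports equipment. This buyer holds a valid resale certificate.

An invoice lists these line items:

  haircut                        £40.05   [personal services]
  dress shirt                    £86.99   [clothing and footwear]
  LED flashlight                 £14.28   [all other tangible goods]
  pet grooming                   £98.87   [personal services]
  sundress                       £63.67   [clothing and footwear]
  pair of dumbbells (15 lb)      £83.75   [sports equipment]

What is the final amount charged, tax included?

£388.11

Haircut £40.05: personal services → 0% → £0.00
Dress shirt £86.99: clothing and footwear, buyer-exempt → 0% → £0.00
LED flashlight £14.28: all other tangible goods → 3.5% → £0.50
Pet grooming £98.87: personal services → 0% → £0.00
Sundress £63.67: clothing and footwear, buyer-exempt → 0% → £0.00
Pair of dumbbells (15 lb) £83.75: sports equipment, buyer-exempt → 0% → £0.00
Subtotal = £387.61; tax = £0.50; total due = £388.11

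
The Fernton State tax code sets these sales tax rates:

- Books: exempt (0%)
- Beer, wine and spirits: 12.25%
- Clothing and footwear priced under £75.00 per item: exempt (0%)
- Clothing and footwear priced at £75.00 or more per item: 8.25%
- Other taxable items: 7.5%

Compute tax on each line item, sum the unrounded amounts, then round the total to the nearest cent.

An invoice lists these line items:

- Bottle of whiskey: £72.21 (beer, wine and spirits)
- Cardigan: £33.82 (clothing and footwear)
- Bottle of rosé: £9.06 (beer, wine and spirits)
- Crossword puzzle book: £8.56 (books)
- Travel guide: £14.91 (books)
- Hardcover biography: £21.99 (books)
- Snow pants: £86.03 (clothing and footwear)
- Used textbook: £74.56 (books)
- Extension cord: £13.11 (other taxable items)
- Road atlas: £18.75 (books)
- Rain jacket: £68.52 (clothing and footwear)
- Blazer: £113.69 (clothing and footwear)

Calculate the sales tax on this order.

Bottle of whiskey £72.21: beer, wine and spirits → 12.25% → £8.845725
Cardigan £33.82: clothing and footwear, under £75.00 → 0% → £0.00
Bottle of rosé £9.06: beer, wine and spirits → 12.25% → £1.10985
Crossword puzzle book £8.56: books → 0% → £0.00
Travel guide £14.91: books → 0% → £0.00
Hardcover biography £21.99: books → 0% → £0.00
Snow pants £86.03: clothing and footwear, £75.00 or more → 8.25% → £7.097475
Used textbook £74.56: books → 0% → £0.00
Extension cord £13.11: other taxable items → 7.5% → £0.98325
Road atlas £18.75: books → 0% → £0.00
Rain jacket £68.52: clothing and footwear, under £75.00 → 0% → £0.00
Blazer £113.69: clothing and footwear, £75.00 or more → 8.25% → £9.379425
Unrounded tax sum = £27.415725 → £27.42

£27.42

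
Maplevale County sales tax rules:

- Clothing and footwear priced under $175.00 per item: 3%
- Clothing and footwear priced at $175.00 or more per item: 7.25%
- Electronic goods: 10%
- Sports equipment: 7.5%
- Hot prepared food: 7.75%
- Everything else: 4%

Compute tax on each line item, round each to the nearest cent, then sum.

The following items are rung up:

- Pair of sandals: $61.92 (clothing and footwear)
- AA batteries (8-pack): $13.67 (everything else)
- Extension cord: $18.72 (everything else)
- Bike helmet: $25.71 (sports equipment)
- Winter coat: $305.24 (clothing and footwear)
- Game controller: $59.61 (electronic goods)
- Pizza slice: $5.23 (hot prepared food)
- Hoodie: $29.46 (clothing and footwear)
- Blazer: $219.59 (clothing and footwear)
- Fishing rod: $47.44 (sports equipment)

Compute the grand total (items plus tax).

$840.54

Pair of sandals $61.92: clothing and footwear, under $175.00 → 3% → $1.86
AA batteries (8-pack) $13.67: everything else → 4% → $0.55
Extension cord $18.72: everything else → 4% → $0.75
Bike helmet $25.71: sports equipment → 7.5% → $1.93
Winter coat $305.24: clothing and footwear, $175.00 or more → 7.25% → $22.13
Game controller $59.61: electronic goods → 10% → $5.96
Pizza slice $5.23: hot prepared food → 7.75% → $0.41
Hoodie $29.46: clothing and footwear, under $175.00 → 3% → $0.88
Blazer $219.59: clothing and footwear, $175.00 or more → 7.25% → $15.92
Fishing rod $47.44: sports equipment → 7.5% → $3.56
Subtotal = $786.59; tax = $53.95; total due = $840.54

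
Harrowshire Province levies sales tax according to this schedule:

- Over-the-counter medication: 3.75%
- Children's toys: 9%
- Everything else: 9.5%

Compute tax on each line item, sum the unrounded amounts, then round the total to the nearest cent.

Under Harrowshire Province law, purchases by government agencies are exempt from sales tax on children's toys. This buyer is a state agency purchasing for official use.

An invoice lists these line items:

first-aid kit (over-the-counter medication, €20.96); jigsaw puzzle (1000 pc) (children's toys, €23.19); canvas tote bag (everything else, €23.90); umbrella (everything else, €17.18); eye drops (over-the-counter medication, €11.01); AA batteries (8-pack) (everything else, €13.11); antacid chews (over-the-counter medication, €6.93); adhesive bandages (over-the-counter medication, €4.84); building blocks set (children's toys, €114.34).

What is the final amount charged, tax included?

First-aid kit €20.96: over-the-counter medication → 3.75% → €0.786
Jigsaw puzzle (1000 pc) €23.19: children's toys, buyer-exempt → 0% → €0.00
Canvas tote bag €23.90: everything else → 9.5% → €2.2705
Umbrella €17.18: everything else → 9.5% → €1.6321
Eye drops €11.01: over-the-counter medication → 3.75% → €0.412875
AA batteries (8-pack) €13.11: everything else → 9.5% → €1.24545
Antacid chews €6.93: over-the-counter medication → 3.75% → €0.259875
Adhesive bandages €4.84: over-the-counter medication → 3.75% → €0.1815
Building blocks set €114.34: children's toys, buyer-exempt → 0% → €0.00
Subtotal = €235.46; unrounded tax = €6.7883 → €6.79; total due = €242.25

€242.25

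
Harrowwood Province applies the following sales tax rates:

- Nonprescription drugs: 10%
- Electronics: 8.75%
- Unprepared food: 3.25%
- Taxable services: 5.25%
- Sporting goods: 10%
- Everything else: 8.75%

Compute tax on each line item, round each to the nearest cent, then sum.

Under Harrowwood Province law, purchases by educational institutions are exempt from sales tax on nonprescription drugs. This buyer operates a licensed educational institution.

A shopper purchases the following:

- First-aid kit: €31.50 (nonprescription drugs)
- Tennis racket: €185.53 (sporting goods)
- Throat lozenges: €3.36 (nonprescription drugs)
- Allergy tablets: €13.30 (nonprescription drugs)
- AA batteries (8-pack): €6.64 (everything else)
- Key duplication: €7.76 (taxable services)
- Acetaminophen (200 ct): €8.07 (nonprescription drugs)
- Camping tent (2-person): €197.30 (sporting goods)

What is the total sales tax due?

€39.27

First-aid kit €31.50: nonprescription drugs, buyer-exempt → 0% → €0.00
Tennis racket €185.53: sporting goods → 10% → €18.55
Throat lozenges €3.36: nonprescription drugs, buyer-exempt → 0% → €0.00
Allergy tablets €13.30: nonprescription drugs, buyer-exempt → 0% → €0.00
AA batteries (8-pack) €6.64: everything else → 8.75% → €0.58
Key duplication €7.76: taxable services → 5.25% → €0.41
Acetaminophen (200 ct) €8.07: nonprescription drugs, buyer-exempt → 0% → €0.00
Camping tent (2-person) €197.30: sporting goods → 10% → €19.73
Total tax = €18.55 + €0.58 + €0.41 + €19.73 = €39.27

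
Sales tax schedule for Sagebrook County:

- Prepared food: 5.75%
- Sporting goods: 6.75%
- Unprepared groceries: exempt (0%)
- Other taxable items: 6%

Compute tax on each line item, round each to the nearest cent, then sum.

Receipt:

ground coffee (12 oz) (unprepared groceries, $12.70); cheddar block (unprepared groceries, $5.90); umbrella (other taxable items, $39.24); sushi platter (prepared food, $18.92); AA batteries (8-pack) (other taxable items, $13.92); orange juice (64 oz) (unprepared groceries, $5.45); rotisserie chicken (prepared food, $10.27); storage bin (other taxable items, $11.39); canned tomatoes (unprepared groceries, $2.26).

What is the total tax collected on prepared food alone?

$1.68

Sushi platter $18.92: prepared food → 5.75% → $1.09
Rotisserie chicken $10.27: prepared food → 5.75% → $0.59
Tax on prepared food = $1.09 + $0.59 = $1.68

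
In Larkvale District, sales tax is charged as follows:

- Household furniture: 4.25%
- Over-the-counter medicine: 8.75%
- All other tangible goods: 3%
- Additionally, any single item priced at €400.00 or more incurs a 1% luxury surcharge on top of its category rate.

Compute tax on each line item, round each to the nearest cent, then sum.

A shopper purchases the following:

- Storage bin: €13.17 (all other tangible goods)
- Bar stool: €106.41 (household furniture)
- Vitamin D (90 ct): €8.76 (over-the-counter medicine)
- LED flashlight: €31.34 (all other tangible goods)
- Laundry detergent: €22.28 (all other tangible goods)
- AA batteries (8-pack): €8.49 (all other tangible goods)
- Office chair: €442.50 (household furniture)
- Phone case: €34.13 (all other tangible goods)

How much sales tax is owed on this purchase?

Storage bin €13.17: all other tangible goods → 3% → €0.40
Bar stool €106.41: household furniture → 4.25% → €4.52
Vitamin D (90 ct) €8.76: over-the-counter medicine → 8.75% → €0.77
LED flashlight €31.34: all other tangible goods → 3% → €0.94
Laundry detergent €22.28: all other tangible goods → 3% → €0.67
AA batteries (8-pack) €8.49: all other tangible goods → 3% → €0.25
Office chair €442.50: household furniture → 4.25% + 1% surcharge = 5.25% → €23.23
Phone case €34.13: all other tangible goods → 3% → €1.02
Total tax = €0.40 + €4.52 + €0.77 + €0.94 + €0.67 + €0.25 + €23.23 + €1.02 = €31.80

€31.80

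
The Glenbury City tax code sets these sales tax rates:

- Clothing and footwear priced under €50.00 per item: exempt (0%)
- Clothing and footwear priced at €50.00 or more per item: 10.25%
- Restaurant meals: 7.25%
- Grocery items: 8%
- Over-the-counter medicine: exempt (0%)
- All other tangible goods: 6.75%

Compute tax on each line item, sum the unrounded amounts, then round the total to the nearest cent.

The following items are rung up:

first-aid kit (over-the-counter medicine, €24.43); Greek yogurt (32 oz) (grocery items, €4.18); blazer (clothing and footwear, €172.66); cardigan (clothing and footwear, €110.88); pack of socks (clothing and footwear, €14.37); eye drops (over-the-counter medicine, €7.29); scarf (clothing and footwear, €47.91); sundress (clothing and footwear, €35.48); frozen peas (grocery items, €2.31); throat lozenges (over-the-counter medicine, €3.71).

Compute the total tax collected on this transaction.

€29.58

First-aid kit €24.43: over-the-counter medicine → 0% → €0.00
Greek yogurt (32 oz) €4.18: grocery items → 8% → €0.3344
Blazer €172.66: clothing and footwear, €50.00 or more → 10.25% → €17.69765
Cardigan €110.88: clothing and footwear, €50.00 or more → 10.25% → €11.3652
Pack of socks €14.37: clothing and footwear, under €50.00 → 0% → €0.00
Eye drops €7.29: over-the-counter medicine → 0% → €0.00
Scarf €47.91: clothing and footwear, under €50.00 → 0% → €0.00
Sundress €35.48: clothing and footwear, under €50.00 → 0% → €0.00
Frozen peas €2.31: grocery items → 8% → €0.1848
Throat lozenges €3.71: over-the-counter medicine → 0% → €0.00
Unrounded tax sum = €29.58205 → €29.58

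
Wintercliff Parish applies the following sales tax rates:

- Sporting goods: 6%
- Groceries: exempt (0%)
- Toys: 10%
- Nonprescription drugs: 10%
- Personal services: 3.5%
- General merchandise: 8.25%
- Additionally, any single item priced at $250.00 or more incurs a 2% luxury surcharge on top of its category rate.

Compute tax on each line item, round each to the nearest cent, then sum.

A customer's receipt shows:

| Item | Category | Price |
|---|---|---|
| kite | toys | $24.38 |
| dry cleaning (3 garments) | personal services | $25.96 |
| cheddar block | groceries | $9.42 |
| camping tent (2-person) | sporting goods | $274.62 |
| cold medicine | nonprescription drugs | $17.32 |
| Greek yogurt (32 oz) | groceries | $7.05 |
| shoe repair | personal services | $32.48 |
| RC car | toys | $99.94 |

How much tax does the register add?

$38.18

Kite $24.38: toys → 10% → $2.44
Dry cleaning (3 garments) $25.96: personal services → 3.5% → $0.91
Cheddar block $9.42: groceries → 0% → $0.00
Camping tent (2-person) $274.62: sporting goods → 6% + 2% surcharge = 8% → $21.97
Cold medicine $17.32: nonprescription drugs → 10% → $1.73
Greek yogurt (32 oz) $7.05: groceries → 0% → $0.00
Shoe repair $32.48: personal services → 3.5% → $1.14
RC car $99.94: toys → 10% → $9.99
Total tax = $2.44 + $0.91 + $21.97 + $1.73 + $1.14 + $9.99 = $38.18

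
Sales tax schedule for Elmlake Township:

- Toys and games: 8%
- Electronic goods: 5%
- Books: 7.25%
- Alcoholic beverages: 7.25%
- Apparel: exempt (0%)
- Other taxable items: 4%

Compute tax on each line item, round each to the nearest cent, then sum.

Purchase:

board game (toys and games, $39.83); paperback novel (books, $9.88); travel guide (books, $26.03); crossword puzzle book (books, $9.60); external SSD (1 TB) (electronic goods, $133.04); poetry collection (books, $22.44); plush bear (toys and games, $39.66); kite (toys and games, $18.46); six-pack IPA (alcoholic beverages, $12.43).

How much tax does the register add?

Board game $39.83: toys and games → 8% → $3.19
Paperback novel $9.88: books → 7.25% → $0.72
Travel guide $26.03: books → 7.25% → $1.89
Crossword puzzle book $9.60: books → 7.25% → $0.70
External SSD (1 TB) $133.04: electronic goods → 5% → $6.65
Poetry collection $22.44: books → 7.25% → $1.63
Plush bear $39.66: toys and games → 8% → $3.17
Kite $18.46: toys and games → 8% → $1.48
Six-pack IPA $12.43: alcoholic beverages → 7.25% → $0.90
Total tax = $3.19 + $0.72 + $1.89 + $0.70 + $6.65 + $1.63 + $3.17 + $1.48 + $0.90 = $20.33

$20.33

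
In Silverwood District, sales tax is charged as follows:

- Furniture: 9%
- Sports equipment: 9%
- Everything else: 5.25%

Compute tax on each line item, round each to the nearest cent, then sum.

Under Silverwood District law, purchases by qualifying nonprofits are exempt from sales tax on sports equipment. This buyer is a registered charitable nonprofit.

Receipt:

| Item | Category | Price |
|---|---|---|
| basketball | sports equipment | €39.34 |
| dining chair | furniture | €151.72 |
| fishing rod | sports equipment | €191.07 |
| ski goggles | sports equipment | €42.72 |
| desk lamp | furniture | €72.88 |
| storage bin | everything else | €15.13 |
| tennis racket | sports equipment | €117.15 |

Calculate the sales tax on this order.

€21.00

Basketball €39.34: sports equipment, buyer-exempt → 0% → €0.00
Dining chair €151.72: furniture → 9% → €13.65
Fishing rod €191.07: sports equipment, buyer-exempt → 0% → €0.00
Ski goggles €42.72: sports equipment, buyer-exempt → 0% → €0.00
Desk lamp €72.88: furniture → 9% → €6.56
Storage bin €15.13: everything else → 5.25% → €0.79
Tennis racket €117.15: sports equipment, buyer-exempt → 0% → €0.00
Total tax = €13.65 + €6.56 + €0.79 = €21.00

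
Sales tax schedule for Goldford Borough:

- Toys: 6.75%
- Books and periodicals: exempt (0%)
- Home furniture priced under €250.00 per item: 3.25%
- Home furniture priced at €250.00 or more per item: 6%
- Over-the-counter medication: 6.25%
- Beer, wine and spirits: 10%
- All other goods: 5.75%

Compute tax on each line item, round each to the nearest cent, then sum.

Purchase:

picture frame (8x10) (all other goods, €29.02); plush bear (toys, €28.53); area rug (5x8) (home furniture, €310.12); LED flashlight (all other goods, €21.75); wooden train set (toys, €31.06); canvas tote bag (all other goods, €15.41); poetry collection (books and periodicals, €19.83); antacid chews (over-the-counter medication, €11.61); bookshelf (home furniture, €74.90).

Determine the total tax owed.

Picture frame (8x10) €29.02: all other goods → 5.75% → €1.67
Plush bear €28.53: toys → 6.75% → €1.93
Area rug (5x8) €310.12: home furniture, €250.00 or more → 6% → €18.61
LED flashlight €21.75: all other goods → 5.75% → €1.25
Wooden train set €31.06: toys → 6.75% → €2.10
Canvas tote bag €15.41: all other goods → 5.75% → €0.89
Poetry collection €19.83: books and periodicals → 0% → €0.00
Antacid chews €11.61: over-the-counter medication → 6.25% → €0.73
Bookshelf €74.90: home furniture, under €250.00 → 3.25% → €2.43
Total tax = €1.67 + €1.93 + €18.61 + €1.25 + €2.10 + €0.89 + €0.73 + €2.43 = €29.61

€29.61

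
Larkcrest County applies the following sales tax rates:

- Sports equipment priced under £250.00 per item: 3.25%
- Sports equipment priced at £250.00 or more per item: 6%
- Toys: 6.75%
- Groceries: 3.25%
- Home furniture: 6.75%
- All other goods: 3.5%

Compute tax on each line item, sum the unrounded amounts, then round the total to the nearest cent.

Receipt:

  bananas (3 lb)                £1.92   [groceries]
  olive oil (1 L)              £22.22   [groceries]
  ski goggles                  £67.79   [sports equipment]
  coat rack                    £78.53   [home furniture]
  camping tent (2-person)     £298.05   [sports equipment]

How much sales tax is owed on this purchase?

Bananas (3 lb) £1.92: groceries → 3.25% → £0.0624
Olive oil (1 L) £22.22: groceries → 3.25% → £0.72215
Ski goggles £67.79: sports equipment, under £250.00 → 3.25% → £2.203175
Coat rack £78.53: home furniture → 6.75% → £5.300775
Camping tent (2-person) £298.05: sports equipment, £250.00 or more → 6% → £17.883
Unrounded tax sum = £26.1715 → £26.17

£26.17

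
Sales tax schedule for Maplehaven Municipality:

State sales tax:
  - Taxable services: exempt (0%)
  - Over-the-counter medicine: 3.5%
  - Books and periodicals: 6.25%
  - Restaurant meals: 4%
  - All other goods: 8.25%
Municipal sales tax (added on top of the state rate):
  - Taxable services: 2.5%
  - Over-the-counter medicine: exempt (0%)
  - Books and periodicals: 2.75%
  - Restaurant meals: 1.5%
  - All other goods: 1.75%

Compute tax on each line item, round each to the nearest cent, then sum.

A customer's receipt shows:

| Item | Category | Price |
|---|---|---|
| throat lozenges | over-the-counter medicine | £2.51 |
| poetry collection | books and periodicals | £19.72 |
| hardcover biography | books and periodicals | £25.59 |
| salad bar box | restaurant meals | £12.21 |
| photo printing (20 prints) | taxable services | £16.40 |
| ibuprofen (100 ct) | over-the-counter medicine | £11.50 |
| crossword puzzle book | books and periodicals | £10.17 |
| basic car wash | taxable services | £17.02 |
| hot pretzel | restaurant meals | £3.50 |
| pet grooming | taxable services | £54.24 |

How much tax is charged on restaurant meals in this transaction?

£0.86

Salad bar box £12.21: restaurant meals → 4% + 1.5% municipal = 5.5% → £0.67
Hot pretzel £3.50: restaurant meals → 4% + 1.5% municipal = 5.5% → £0.19
Tax on restaurant meals = £0.67 + £0.19 = £0.86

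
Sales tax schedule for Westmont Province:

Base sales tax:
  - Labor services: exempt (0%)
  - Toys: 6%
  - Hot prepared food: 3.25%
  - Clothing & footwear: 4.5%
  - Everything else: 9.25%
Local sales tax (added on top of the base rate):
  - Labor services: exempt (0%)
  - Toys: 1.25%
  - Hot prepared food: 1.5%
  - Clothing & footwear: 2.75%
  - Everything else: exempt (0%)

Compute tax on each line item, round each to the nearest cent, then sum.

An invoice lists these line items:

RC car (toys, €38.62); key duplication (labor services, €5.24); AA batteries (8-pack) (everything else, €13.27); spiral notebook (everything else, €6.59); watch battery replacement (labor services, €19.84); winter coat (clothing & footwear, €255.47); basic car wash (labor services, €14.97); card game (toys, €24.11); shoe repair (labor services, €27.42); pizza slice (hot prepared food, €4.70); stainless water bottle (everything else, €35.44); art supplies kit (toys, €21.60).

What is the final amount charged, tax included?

€497.25

RC car €38.62: toys → 6% + 1.25% local = 7.25% → €2.80
Key duplication €5.24: labor services → 0% + 0% local = 0% → €0.00
AA batteries (8-pack) €13.27: everything else → 9.25% + 0% local = 9.25% → €1.23
Spiral notebook €6.59: everything else → 9.25% + 0% local = 9.25% → €0.61
Watch battery replacement €19.84: labor services → 0% + 0% local = 0% → €0.00
Winter coat €255.47: clothing & footwear → 4.5% + 2.75% local = 7.25% → €18.52
Basic car wash €14.97: labor services → 0% + 0% local = 0% → €0.00
Card game €24.11: toys → 6% + 1.25% local = 7.25% → €1.75
Shoe repair €27.42: labor services → 0% + 0% local = 0% → €0.00
Pizza slice €4.70: hot prepared food → 3.25% + 1.5% local = 4.75% → €0.22
Stainless water bottle €35.44: everything else → 9.25% + 0% local = 9.25% → €3.28
Art supplies kit €21.60: toys → 6% + 1.25% local = 7.25% → €1.57
Subtotal = €467.27; tax = €29.98; total due = €497.25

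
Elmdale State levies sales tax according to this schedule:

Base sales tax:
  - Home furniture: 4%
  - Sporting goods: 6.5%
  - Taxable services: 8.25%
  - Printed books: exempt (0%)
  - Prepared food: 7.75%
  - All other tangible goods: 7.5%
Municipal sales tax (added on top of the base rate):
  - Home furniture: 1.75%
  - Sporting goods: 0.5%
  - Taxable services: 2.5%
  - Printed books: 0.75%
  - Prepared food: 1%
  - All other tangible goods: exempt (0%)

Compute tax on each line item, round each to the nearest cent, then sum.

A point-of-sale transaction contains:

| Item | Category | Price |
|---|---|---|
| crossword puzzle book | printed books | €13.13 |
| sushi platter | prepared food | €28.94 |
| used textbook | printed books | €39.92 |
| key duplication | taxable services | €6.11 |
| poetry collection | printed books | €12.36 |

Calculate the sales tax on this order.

€3.68

Crossword puzzle book €13.13: printed books → 0% + 0.75% municipal = 0.75% → €0.10
Sushi platter €28.94: prepared food → 7.75% + 1% municipal = 8.75% → €2.53
Used textbook €39.92: printed books → 0% + 0.75% municipal = 0.75% → €0.30
Key duplication €6.11: taxable services → 8.25% + 2.5% municipal = 10.75% → €0.66
Poetry collection €12.36: printed books → 0% + 0.75% municipal = 0.75% → €0.09
Total tax = €0.10 + €2.53 + €0.30 + €0.66 + €0.09 = €3.68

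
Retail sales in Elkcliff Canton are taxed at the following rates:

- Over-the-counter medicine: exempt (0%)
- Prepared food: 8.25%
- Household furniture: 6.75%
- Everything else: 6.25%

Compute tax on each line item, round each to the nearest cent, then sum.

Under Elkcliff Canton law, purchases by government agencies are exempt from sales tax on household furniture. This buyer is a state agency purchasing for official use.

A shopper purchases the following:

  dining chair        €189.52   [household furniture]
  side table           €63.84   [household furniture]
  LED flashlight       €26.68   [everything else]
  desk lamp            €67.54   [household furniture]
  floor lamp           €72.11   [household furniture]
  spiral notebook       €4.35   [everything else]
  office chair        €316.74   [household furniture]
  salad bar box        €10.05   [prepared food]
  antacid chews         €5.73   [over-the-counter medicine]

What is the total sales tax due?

Dining chair €189.52: household furniture, buyer-exempt → 0% → €0.00
Side table €63.84: household furniture, buyer-exempt → 0% → €0.00
LED flashlight €26.68: everything else → 6.25% → €1.67
Desk lamp €67.54: household furniture, buyer-exempt → 0% → €0.00
Floor lamp €72.11: household furniture, buyer-exempt → 0% → €0.00
Spiral notebook €4.35: everything else → 6.25% → €0.27
Office chair €316.74: household furniture, buyer-exempt → 0% → €0.00
Salad bar box €10.05: prepared food → 8.25% → €0.83
Antacid chews €5.73: over-the-counter medicine → 0% → €0.00
Total tax = €1.67 + €0.27 + €0.83 = €2.77

€2.77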